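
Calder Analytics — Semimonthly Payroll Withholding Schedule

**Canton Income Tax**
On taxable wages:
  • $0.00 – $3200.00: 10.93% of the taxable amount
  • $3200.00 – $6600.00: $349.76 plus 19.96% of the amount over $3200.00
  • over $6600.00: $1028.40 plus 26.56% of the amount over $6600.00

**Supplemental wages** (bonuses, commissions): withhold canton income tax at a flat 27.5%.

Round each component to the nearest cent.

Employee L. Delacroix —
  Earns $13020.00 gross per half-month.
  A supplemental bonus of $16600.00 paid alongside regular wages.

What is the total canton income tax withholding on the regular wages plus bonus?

Canton Income Tax: taxable = $13020.00
  $1028.40 + 26.56% × ($13020.00 − $6600.00) = $1028.40 + 26.56% × $6420.00 = $2733.55
Supplemental (27.5% flat on bonus): 27.5% × $16600.00 = $4565.00
Total canton income tax: $2733.55 + $4565.00 = $7298.55

$7298.55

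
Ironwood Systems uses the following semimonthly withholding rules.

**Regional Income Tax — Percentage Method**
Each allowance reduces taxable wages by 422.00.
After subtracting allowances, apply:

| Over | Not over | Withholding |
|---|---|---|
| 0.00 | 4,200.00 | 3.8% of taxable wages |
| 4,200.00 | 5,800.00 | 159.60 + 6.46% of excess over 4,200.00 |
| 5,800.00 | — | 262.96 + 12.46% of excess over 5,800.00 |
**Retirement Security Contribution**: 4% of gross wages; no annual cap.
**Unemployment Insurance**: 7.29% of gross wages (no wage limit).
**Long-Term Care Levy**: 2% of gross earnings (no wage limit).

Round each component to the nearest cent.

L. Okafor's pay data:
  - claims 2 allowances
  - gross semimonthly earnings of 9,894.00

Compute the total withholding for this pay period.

Regional Income Tax: taxable = 9,894.00 − 2×422.00 = 9,050.00
  262.96 + 12.46% × (9,050.00 − 5,800.00) = 262.96 + 12.46% × 3,250.00 = 667.91
Retirement Security Contribution: 4% × 9,894.00 = 395.76
Unemployment Insurance: 7.29% × 9,894.00 = 721.27
Long-Term Care Levy: 2% × 9,894.00 = 197.88
Total: 667.91 + 395.76 + 721.27 + 197.88 = 1,982.82

1,982.82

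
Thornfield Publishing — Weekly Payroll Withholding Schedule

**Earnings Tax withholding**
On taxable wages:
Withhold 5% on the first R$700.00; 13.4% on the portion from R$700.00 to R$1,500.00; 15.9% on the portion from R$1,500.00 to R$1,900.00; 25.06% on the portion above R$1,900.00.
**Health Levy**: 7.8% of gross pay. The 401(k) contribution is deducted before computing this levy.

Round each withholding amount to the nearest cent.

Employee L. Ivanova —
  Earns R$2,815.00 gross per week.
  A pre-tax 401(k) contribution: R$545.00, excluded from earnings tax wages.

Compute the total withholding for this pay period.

Earnings Tax: taxable = R$2,815.00 − R$545.00 = R$2,270.00
  R$205.80 + 25.06% × (R$2,270.00 − R$1,900.00) = R$205.80 + 25.06% × R$370.00 = R$298.52
Health Levy: 7.8% × R$2,270.00 = R$177.06
Total: R$298.52 + R$177.06 = R$475.58

R$475.58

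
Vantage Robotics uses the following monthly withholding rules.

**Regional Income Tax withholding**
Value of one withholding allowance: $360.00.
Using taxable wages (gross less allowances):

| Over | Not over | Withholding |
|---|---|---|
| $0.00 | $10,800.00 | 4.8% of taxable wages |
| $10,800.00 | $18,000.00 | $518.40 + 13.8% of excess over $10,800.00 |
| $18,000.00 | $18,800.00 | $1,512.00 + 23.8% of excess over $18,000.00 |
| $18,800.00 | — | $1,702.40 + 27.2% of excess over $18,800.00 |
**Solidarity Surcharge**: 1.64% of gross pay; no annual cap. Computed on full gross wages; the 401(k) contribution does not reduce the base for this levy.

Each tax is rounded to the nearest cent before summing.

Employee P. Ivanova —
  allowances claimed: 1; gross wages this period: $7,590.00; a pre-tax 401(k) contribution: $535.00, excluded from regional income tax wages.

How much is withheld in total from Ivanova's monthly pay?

$445.84

Regional Income Tax: taxable = $7,590.00 − $535.00 − 1×$360.00 = $6,695.00
  4.8% × $6,695.00 = $321.36
Solidarity Surcharge: 1.64% × $7,590.00 = $124.48
Total: $321.36 + $124.48 = $445.84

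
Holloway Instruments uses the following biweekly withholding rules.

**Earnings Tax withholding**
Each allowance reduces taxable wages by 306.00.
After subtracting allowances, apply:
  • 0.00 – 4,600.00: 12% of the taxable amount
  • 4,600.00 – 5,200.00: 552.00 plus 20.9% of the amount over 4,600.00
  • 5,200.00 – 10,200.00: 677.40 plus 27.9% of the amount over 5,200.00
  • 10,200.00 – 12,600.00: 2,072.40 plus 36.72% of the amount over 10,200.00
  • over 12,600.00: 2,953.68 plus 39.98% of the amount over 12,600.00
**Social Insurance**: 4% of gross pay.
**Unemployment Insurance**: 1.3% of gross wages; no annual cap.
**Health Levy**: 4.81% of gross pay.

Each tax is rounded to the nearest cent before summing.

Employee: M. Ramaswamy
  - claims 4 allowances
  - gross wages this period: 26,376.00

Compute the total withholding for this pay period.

10,638.59

Earnings Tax: taxable = 26,376.00 − 4×306.00 = 25,152.00
  2,953.68 + 39.98% × (25,152.00 − 12,600.00) = 2,953.68 + 39.98% × 12,552.00 = 7,971.97
Social Insurance: 4% × 26,376.00 = 1,055.04
Unemployment Insurance: 1.3% × 26,376.00 = 342.89
Health Levy: 4.81% × 26,376.00 = 1,268.69
Total: 7,971.97 + 1,055.04 + 342.89 + 1,268.69 = 10,638.59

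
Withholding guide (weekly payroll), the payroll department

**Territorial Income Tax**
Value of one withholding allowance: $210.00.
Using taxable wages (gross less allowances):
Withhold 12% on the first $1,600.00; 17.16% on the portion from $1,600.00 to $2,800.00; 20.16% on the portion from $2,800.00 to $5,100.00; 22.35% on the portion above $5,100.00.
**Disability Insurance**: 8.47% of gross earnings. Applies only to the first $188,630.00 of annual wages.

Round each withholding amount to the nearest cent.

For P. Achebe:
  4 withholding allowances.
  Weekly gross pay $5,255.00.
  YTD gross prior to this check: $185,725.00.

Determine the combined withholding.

$969.55

Territorial Income Tax: taxable = $5,255.00 − 4×$210.00 = $4,415.00
  $397.92 + 20.16% × ($4,415.00 − $2,800.00) = $397.92 + 20.16% × $1,615.00 = $723.50
Disability Insurance: cap $188,630.00 − YTD $185,725.00 = $2,905.00 subject; 8.47% × $2,905.00 = $246.05
Total: $723.50 + $246.05 = $969.55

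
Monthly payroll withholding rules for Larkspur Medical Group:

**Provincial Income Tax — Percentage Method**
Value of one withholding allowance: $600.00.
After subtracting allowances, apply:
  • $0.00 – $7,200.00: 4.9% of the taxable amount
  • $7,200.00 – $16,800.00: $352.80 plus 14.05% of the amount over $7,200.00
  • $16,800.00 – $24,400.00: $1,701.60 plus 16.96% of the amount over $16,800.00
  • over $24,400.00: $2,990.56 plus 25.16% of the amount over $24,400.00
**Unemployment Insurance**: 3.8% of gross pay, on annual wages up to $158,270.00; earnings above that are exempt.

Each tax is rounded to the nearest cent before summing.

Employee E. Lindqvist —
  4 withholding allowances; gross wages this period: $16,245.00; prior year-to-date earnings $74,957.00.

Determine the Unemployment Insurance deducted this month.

Unemployment Insurance: 3.8% × $16,245.00 = $617.31

$617.31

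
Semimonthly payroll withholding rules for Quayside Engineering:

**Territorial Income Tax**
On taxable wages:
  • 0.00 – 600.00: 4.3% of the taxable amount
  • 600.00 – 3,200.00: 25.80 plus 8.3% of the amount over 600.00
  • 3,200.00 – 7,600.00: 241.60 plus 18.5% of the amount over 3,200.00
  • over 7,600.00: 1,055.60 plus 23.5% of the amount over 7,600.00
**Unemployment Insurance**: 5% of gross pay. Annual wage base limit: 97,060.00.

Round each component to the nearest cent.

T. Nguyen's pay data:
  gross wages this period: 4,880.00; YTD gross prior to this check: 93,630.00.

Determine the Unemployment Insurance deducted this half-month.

171.50

Unemployment Insurance: cap 97,060.00 − YTD 93,630.00 = 3,430.00 subject; 5% × 3,430.00 = 171.50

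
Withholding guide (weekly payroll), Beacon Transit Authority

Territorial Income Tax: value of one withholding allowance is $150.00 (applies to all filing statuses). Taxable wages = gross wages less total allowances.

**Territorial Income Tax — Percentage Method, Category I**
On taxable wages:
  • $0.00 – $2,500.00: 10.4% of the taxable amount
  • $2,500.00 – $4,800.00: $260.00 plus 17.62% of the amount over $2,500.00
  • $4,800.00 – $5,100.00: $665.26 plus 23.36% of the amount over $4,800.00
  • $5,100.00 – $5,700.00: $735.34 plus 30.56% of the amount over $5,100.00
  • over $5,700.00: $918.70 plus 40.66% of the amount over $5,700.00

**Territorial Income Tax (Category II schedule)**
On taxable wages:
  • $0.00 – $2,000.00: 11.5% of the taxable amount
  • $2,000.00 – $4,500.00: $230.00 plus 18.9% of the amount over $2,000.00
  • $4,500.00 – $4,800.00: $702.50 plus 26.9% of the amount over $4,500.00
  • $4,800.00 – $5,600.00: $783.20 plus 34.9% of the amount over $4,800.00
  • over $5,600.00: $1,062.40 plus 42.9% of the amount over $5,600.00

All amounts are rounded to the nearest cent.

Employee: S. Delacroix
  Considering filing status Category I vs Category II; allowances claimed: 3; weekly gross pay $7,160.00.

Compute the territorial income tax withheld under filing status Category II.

$1,538.59

Territorial Income Tax (Category II): taxable = $7,160.00 − 3×$150.00 = $6,710.00
  $1,062.40 + 42.9% × ($6,710.00 − $5,600.00) = $1,062.40 + 42.9% × $1,110.00 = $1,538.59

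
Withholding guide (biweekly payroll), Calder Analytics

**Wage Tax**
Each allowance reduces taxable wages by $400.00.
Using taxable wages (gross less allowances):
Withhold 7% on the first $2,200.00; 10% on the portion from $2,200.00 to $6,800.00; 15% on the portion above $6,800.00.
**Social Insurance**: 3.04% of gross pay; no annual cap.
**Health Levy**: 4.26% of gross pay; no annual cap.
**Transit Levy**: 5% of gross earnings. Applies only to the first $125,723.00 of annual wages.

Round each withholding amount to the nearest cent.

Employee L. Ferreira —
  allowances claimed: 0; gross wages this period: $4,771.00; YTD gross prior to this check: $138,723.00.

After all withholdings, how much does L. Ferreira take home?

$4,011.62

Wage Tax: taxable = $4,771.00
  $154.00 + 10% × ($4,771.00 − $2,200.00) = $154.00 + 10% × $2,571.00 = $411.10
Social Insurance: 3.04% × $4,771.00 = $145.04
Health Levy: 4.26% × $4,771.00 = $203.24
Transit Levy: YTD $138,723.00 ≥ cap $125,723.00 → $0.00
Total withheld: $411.10 + $145.04 + $203.24 + $0.00 = $759.38
Net pay: $4,771.00 − $759.38 = $4,011.62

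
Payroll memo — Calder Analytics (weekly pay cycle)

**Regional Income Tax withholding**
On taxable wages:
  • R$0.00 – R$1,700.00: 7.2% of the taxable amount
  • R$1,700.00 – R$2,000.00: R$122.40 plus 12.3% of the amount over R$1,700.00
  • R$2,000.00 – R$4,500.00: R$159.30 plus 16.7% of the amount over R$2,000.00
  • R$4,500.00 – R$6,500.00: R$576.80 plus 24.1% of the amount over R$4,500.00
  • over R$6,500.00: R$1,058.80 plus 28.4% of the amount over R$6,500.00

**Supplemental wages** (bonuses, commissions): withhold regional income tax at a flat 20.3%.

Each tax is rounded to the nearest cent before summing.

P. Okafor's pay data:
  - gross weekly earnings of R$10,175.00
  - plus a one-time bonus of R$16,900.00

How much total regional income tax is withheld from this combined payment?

Regional Income Tax: taxable = R$10,175.00
  R$1,058.80 + 28.4% × (R$10,175.00 − R$6,500.00) = R$1,058.80 + 28.4% × R$3,675.00 = R$2,102.50
Supplemental (20.3% flat on bonus): 20.3% × R$16,900.00 = R$3,430.70
Total regional income tax: R$2,102.50 + R$3,430.70 = R$5,533.20

R$5,533.20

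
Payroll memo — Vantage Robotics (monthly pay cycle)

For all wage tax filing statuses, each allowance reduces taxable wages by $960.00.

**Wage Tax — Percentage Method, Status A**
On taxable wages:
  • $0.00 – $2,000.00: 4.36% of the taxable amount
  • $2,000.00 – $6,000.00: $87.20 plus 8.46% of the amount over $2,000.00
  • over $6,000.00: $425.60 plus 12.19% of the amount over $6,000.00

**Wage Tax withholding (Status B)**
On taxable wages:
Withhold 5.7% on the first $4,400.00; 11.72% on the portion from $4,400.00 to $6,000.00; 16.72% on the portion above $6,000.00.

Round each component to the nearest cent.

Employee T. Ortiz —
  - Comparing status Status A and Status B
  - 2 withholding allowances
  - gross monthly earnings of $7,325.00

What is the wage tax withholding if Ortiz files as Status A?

Wage Tax (Status A): taxable = $7,325.00 − 2×$960.00 = $5,405.00
  $87.20 + 8.46% × ($5,405.00 − $2,000.00) = $87.20 + 8.46% × $3,405.00 = $375.26

$375.26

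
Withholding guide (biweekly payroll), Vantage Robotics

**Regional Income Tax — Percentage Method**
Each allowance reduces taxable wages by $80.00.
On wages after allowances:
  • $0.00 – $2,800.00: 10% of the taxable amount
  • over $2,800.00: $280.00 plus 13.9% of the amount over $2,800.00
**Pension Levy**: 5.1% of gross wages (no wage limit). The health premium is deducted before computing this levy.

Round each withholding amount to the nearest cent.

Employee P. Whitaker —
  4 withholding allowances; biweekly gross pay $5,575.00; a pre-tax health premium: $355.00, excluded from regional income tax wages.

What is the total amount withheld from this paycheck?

$838.12

Regional Income Tax: taxable = $5,575.00 − $355.00 − 4×$80.00 = $4,900.00
  $280.00 + 13.9% × ($4,900.00 − $2,800.00) = $280.00 + 13.9% × $2,100.00 = $571.90
Pension Levy: 5.1% × $5,220.00 = $266.22
Total: $571.90 + $266.22 = $838.12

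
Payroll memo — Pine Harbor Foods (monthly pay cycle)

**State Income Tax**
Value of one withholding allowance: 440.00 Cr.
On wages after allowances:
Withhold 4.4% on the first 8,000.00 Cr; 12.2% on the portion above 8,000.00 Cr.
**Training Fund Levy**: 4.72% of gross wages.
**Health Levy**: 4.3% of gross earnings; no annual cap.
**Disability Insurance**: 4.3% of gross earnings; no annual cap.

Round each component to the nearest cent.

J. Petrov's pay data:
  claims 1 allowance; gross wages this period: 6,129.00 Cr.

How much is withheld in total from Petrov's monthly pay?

State Income Tax: taxable = 6,129.00 Cr − 1×440.00 Cr = 5,689.00 Cr
  4.4% × 5,689.00 Cr = 250.32 Cr
Training Fund Levy: 4.72% × 6,129.00 Cr = 289.29 Cr
Health Levy: 4.3% × 6,129.00 Cr = 263.55 Cr
Disability Insurance: 4.3% × 6,129.00 Cr = 263.55 Cr
Total: 250.32 Cr + 289.29 Cr + 263.55 Cr + 263.55 Cr = 1,066.71 Cr

1,066.71 Cr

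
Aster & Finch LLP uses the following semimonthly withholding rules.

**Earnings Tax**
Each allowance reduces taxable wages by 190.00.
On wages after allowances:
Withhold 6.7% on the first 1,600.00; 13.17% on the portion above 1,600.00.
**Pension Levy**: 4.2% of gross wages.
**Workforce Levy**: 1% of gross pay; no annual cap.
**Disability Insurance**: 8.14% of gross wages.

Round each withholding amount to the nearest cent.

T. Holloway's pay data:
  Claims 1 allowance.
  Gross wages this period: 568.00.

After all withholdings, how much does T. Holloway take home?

Earnings Tax: taxable = 568.00 − 1×190.00 = 378.00
  6.7% × 378.00 = 25.33
Pension Levy: 4.2% × 568.00 = 23.86
Workforce Levy: 1% × 568.00 = 5.68
Disability Insurance: 8.14% × 568.00 = 46.24
Total withheld: 25.33 + 23.86 + 5.68 + 46.24 = 101.11
Net pay: 568.00 − 101.11 = 466.89

466.89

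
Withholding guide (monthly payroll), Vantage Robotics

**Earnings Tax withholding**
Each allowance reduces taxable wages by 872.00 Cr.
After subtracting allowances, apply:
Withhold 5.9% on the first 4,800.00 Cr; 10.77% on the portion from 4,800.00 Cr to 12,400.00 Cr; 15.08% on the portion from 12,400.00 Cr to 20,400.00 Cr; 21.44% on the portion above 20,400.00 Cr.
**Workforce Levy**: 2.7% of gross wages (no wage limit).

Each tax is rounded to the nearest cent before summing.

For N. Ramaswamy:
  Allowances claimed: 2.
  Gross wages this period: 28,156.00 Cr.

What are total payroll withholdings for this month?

Earnings Tax: taxable = 28,156.00 Cr − 2×872.00 Cr = 26,412.00 Cr
  2,308.12 Cr + 21.44% × (26,412.00 Cr − 20,400.00 Cr) = 2,308.12 Cr + 21.44% × 6,012.00 Cr = 3,597.09 Cr
Workforce Levy: 2.7% × 28,156.00 Cr = 760.21 Cr
Total: 3,597.09 Cr + 760.21 Cr = 4,357.30 Cr

4,357.30 Cr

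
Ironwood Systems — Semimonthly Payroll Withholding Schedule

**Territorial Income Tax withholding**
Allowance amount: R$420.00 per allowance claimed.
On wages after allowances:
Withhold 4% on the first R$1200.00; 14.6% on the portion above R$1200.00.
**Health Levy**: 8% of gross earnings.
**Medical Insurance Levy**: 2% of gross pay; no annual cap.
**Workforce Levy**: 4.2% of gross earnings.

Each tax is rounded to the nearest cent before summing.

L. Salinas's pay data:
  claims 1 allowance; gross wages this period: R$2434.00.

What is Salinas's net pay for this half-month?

Territorial Income Tax: taxable = R$2434.00 − 1×R$420.00 = R$2014.00
  R$48.00 + 14.6% × (R$2014.00 − R$1200.00) = R$48.00 + 14.6% × R$814.00 = R$166.84
Health Levy: 8% × R$2434.00 = R$194.72
Medical Insurance Levy: 2% × R$2434.00 = R$48.68
Workforce Levy: 4.2% × R$2434.00 = R$102.23
Total withheld: R$166.84 + R$194.72 + R$48.68 + R$102.23 = R$512.47
Net pay: R$2434.00 − R$512.47 = R$1921.53

R$1921.53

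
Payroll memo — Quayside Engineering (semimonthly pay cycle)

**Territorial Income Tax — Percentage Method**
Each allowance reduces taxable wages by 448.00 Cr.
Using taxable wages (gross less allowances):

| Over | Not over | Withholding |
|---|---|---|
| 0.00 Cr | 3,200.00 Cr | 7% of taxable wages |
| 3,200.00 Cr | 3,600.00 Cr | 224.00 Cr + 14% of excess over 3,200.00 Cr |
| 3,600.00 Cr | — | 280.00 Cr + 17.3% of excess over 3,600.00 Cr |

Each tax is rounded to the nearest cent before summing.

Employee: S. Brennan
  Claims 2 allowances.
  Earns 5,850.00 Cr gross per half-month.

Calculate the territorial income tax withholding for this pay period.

514.24 Cr

Territorial Income Tax: taxable = 5,850.00 Cr − 2×448.00 Cr = 4,954.00 Cr
  280.00 Cr + 17.3% × (4,954.00 Cr − 3,600.00 Cr) = 280.00 Cr + 17.3% × 1,354.00 Cr = 514.24 Cr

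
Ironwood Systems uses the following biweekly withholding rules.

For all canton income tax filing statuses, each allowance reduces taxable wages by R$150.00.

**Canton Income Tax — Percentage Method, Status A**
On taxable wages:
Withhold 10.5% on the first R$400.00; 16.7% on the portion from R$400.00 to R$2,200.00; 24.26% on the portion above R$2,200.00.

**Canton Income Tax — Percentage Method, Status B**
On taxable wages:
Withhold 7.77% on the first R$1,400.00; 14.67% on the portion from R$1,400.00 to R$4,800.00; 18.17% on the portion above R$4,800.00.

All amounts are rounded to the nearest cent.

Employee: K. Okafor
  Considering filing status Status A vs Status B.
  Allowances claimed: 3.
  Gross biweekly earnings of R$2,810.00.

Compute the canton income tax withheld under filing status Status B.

Canton Income Tax (Status B): taxable = R$2,810.00 − 3×R$150.00 = R$2,360.00
  R$108.78 + 14.67% × (R$2,360.00 − R$1,400.00) = R$108.78 + 14.67% × R$960.00 = R$249.61

R$249.61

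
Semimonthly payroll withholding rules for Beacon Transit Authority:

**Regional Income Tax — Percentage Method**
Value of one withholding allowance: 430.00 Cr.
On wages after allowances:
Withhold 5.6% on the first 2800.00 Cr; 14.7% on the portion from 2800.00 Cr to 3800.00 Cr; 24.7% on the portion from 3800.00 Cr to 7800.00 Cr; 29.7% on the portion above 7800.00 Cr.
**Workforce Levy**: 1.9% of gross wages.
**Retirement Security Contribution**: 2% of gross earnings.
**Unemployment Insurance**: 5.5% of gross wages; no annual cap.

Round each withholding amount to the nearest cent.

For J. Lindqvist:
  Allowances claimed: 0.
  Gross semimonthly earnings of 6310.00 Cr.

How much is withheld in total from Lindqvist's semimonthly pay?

Regional Income Tax: taxable = 6310.00 Cr
  303.80 Cr + 24.7% × (6310.00 Cr − 3800.00 Cr) = 303.80 Cr + 24.7% × 2510.00 Cr = 923.77 Cr
Workforce Levy: 1.9% × 6310.00 Cr = 119.89 Cr
Retirement Security Contribution: 2% × 6310.00 Cr = 126.20 Cr
Unemployment Insurance: 5.5% × 6310.00 Cr = 347.05 Cr
Total: 923.77 Cr + 119.89 Cr + 126.20 Cr + 347.05 Cr = 1516.91 Cr

1516.91 Cr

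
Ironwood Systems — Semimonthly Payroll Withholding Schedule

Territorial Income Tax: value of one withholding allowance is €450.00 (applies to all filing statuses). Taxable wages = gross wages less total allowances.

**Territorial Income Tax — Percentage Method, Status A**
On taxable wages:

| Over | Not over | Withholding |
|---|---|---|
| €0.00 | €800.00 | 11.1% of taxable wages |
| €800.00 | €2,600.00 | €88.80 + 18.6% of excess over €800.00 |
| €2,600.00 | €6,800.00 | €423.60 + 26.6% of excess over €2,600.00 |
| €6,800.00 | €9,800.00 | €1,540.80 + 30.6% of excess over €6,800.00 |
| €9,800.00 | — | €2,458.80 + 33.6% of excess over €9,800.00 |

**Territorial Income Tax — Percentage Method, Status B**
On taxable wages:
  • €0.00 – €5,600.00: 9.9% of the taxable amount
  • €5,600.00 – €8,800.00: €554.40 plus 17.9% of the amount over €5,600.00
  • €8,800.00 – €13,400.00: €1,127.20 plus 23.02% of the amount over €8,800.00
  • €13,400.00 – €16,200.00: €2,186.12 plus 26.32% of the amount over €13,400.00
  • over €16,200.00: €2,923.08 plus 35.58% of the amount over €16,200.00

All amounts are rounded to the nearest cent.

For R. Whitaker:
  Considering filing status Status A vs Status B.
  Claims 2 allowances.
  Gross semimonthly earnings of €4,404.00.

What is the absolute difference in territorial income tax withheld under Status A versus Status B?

Territorial Income Tax (Status A): taxable = €4,404.00 − 2×€450.00 = €3,504.00
  €423.60 + 26.6% × (€3,504.00 − €2,600.00) = €423.60 + 26.6% × €904.00 = €664.06
Territorial Income Tax (Status B): taxable = €4,404.00 − 2×€450.00 = €3,504.00
  9.9% × €3,504.00 = €346.90
Difference: |€664.06 − €346.90| = €317.16 (higher under Status A)

€317.16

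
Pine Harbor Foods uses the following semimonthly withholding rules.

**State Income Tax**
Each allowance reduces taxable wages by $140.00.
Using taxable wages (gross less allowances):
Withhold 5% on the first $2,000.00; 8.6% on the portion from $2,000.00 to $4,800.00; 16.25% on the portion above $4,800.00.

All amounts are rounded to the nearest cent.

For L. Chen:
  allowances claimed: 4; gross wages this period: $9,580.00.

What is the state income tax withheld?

$1,026.55

State Income Tax: taxable = $9,580.00 − 4×$140.00 = $9,020.00
  $340.80 + 16.25% × ($9,020.00 − $4,800.00) = $340.80 + 16.25% × $4,220.00 = $1,026.55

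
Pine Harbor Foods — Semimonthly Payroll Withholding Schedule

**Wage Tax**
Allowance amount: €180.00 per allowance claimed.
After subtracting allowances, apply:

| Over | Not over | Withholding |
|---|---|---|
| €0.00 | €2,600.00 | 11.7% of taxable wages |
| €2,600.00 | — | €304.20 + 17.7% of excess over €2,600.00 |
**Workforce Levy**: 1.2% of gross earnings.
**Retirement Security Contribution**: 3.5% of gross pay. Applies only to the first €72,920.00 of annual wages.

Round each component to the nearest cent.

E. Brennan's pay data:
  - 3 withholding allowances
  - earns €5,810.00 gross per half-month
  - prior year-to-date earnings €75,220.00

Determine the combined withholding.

Wage Tax: taxable = €5,810.00 − 3×€180.00 = €5,270.00
  €304.20 + 17.7% × (€5,270.00 − €2,600.00) = €304.20 + 17.7% × €2,670.00 = €776.79
Workforce Levy: 1.2% × €5,810.00 = €69.72
Retirement Security Contribution: YTD €75,220.00 ≥ cap €72,920.00 → €0.00
Total: €776.79 + €69.72 + €0.00 = €846.51

€846.51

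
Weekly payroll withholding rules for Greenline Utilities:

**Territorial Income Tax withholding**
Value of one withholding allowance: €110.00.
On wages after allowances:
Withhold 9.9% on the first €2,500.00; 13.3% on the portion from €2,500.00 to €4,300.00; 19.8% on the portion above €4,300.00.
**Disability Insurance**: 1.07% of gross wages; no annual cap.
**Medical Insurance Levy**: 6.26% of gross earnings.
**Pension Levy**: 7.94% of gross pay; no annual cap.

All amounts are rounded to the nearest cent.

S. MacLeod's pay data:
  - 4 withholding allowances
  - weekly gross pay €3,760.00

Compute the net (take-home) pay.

€2,829.29

Territorial Income Tax: taxable = €3,760.00 − 4×€110.00 = €3,320.00
  €247.50 + 13.3% × (€3,320.00 − €2,500.00) = €247.50 + 13.3% × €820.00 = €356.56
Disability Insurance: 1.07% × €3,760.00 = €40.23
Medical Insurance Levy: 6.26% × €3,760.00 = €235.38
Pension Levy: 7.94% × €3,760.00 = €298.54
Total withheld: €356.56 + €40.23 + €235.38 + €298.54 = €930.71
Net pay: €3,760.00 − €930.71 = €2,829.29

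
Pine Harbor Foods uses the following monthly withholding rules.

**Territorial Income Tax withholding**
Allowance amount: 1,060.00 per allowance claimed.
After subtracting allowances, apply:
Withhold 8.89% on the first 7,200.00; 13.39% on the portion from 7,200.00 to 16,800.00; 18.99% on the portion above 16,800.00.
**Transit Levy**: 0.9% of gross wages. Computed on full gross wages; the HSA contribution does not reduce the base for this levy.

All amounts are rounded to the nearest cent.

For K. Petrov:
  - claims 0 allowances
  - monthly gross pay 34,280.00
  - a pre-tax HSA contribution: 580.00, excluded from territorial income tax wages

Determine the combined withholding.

5,443.35

Territorial Income Tax: taxable = 34,280.00 − 580.00 = 33,700.00
  1,925.52 + 18.99% × (33,700.00 − 16,800.00) = 1,925.52 + 18.99% × 16,900.00 = 5,134.83
Transit Levy: 0.9% × 34,280.00 = 308.52
Total: 5,134.83 + 308.52 = 5,443.35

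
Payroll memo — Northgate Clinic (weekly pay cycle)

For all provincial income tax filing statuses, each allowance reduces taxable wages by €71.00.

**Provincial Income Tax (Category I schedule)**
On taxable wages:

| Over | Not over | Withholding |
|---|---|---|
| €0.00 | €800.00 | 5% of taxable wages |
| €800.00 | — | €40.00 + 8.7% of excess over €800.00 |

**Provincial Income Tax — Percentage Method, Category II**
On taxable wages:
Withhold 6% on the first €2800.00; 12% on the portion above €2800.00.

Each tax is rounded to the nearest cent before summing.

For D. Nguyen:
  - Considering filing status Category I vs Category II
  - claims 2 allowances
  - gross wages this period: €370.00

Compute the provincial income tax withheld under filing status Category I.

Provincial Income Tax (Category I): taxable = €370.00 − 2×€71.00 = €228.00
  5% × €228.00 = €11.40

€11.40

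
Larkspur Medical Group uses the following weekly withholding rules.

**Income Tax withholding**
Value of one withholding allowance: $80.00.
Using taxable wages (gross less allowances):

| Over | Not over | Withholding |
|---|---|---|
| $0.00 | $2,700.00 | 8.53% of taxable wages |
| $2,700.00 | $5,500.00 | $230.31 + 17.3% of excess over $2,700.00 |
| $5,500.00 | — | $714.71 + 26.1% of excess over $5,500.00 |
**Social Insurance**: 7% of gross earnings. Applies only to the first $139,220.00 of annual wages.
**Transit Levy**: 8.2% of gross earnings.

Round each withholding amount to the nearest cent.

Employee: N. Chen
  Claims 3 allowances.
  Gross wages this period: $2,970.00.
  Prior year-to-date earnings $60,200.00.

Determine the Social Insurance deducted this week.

$207.90

Social Insurance: 7% × $2,970.00 = $207.90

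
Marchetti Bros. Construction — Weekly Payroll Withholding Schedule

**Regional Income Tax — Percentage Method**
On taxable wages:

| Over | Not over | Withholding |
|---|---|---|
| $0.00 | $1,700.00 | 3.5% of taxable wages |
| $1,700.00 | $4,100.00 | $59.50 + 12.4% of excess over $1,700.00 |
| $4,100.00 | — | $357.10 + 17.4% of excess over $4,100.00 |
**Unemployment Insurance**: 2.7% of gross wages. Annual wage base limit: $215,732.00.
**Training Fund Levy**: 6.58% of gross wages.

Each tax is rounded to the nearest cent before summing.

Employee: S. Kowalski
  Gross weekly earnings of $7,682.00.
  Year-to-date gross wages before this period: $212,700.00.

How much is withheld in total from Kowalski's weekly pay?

$1,567.71

Regional Income Tax: taxable = $7,682.00
  $357.10 + 17.4% × ($7,682.00 − $4,100.00) = $357.10 + 17.4% × $3,582.00 = $980.37
Unemployment Insurance: cap $215,732.00 − YTD $212,700.00 = $3,032.00 subject; 2.7% × $3,032.00 = $81.86
Training Fund Levy: 6.58% × $7,682.00 = $505.48
Total: $980.37 + $81.86 + $505.48 = $1,567.71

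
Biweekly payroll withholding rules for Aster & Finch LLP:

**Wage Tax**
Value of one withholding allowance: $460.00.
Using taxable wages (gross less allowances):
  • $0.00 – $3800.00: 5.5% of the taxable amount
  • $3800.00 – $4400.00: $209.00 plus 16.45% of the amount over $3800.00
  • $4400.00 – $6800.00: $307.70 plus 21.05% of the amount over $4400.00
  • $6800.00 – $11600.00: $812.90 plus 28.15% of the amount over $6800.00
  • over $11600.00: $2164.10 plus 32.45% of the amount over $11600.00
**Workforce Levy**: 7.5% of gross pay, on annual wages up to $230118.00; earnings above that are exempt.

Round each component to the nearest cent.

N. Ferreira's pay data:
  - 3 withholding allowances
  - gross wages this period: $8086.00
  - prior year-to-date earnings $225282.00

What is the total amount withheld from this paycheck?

$1155.81

Wage Tax: taxable = $8086.00 − 3×$460.00 = $6706.00
  $307.70 + 21.05% × ($6706.00 − $4400.00) = $307.70 + 21.05% × $2306.00 = $793.11
Workforce Levy: cap $230118.00 − YTD $225282.00 = $4836.00 subject; 7.5% × $4836.00 = $362.70
Total: $793.11 + $362.70 = $1155.81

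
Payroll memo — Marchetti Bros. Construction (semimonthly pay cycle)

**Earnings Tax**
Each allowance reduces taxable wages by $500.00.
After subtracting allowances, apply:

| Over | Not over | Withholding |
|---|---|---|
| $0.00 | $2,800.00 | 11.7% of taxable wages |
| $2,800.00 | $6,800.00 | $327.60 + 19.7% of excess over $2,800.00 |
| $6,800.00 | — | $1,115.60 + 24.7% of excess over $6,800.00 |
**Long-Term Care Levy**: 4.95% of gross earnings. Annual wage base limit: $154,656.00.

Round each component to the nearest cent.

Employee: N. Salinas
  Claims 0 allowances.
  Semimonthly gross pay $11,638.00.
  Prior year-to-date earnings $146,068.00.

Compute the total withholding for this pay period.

Earnings Tax: taxable = $11,638.00
  $1,115.60 + 24.7% × ($11,638.00 − $6,800.00) = $1,115.60 + 24.7% × $4,838.00 = $2,310.59
Long-Term Care Levy: cap $154,656.00 − YTD $146,068.00 = $8,588.00 subject; 4.95% × $8,588.00 = $425.11
Total: $2,310.59 + $425.11 = $2,735.70

$2,735.70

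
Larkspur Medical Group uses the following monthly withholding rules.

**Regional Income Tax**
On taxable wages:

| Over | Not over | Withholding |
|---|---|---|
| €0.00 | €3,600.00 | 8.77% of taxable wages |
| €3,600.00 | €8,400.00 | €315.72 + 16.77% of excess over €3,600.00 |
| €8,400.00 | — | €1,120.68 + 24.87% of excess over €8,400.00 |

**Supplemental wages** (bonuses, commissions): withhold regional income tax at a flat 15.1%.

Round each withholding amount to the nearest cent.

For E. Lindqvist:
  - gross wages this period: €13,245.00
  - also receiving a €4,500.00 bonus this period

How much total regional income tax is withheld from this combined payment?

€3,005.13

Regional Income Tax: taxable = €13,245.00
  €1,120.68 + 24.87% × (€13,245.00 − €8,400.00) = €1,120.68 + 24.87% × €4,845.00 = €2,325.63
Supplemental (15.1% flat on bonus): 15.1% × €4,500.00 = €679.50
Total regional income tax: €2,325.63 + €679.50 = €3,005.13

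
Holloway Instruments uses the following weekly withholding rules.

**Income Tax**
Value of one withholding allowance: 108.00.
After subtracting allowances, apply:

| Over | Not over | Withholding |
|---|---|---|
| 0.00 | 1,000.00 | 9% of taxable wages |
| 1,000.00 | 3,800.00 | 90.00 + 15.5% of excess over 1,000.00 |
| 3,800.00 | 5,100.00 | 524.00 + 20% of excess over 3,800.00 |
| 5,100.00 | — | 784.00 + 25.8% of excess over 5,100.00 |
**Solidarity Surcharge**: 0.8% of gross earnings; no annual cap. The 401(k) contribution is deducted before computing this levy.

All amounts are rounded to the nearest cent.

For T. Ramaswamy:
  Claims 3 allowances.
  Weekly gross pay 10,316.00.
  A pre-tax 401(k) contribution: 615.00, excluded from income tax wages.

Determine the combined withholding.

Income Tax: taxable = 10,316.00 − 615.00 − 3×108.00 = 9,377.00
  784.00 + 25.8% × (9,377.00 − 5,100.00) = 784.00 + 25.8% × 4,277.00 = 1,887.47
Solidarity Surcharge: 0.8% × 9,701.00 = 77.61
Total: 1,887.47 + 77.61 = 1,965.08

1,965.08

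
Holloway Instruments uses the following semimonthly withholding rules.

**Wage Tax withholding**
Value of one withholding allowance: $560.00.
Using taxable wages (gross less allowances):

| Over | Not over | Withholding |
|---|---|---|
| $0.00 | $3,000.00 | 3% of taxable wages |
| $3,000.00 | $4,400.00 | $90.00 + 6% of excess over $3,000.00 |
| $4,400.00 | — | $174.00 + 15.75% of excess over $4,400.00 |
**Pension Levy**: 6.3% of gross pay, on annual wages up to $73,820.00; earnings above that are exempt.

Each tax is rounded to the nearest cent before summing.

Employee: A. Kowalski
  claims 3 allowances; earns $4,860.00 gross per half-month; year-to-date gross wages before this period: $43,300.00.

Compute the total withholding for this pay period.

Wage Tax: taxable = $4,860.00 − 3×$560.00 = $3,180.00
  $90.00 + 6% × ($3,180.00 − $3,000.00) = $90.00 + 6% × $180.00 = $100.80
Pension Levy: 6.3% × $4,860.00 = $306.18
Total: $100.80 + $306.18 = $406.98

$406.98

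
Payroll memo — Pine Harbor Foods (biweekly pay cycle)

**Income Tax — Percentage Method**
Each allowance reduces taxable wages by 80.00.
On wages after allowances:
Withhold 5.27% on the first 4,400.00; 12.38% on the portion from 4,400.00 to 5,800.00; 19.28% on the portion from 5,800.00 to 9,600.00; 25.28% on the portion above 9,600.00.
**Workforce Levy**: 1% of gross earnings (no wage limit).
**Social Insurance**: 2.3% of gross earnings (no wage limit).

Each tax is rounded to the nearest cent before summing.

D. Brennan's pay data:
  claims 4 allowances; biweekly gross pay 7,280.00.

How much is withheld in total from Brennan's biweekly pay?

869.09

Income Tax: taxable = 7,280.00 − 4×80.00 = 6,960.00
  405.20 + 19.28% × (6,960.00 − 5,800.00) = 405.20 + 19.28% × 1,160.00 = 628.85
Workforce Levy: 1% × 7,280.00 = 72.80
Social Insurance: 2.3% × 7,280.00 = 167.44
Total: 628.85 + 72.80 + 167.44 = 869.09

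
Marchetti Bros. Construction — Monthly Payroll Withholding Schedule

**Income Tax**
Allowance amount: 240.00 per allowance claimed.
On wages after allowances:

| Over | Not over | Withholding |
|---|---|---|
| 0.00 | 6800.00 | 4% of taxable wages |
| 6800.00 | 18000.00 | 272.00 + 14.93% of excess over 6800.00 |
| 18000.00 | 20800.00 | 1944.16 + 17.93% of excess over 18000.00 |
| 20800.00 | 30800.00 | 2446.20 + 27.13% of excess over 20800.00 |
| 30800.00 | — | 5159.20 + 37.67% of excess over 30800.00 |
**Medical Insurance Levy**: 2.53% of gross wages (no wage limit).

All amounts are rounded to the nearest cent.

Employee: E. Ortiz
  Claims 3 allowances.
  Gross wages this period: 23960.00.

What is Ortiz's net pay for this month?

Income Tax: taxable = 23960.00 − 3×240.00 = 23240.00
  2446.20 + 27.13% × (23240.00 − 20800.00) = 2446.20 + 27.13% × 2440.00 = 3108.17
Medical Insurance Levy: 2.53% × 23960.00 = 606.19
Total withheld: 3108.17 + 606.19 = 3714.36
Net pay: 23960.00 − 3714.36 = 20245.64

20245.64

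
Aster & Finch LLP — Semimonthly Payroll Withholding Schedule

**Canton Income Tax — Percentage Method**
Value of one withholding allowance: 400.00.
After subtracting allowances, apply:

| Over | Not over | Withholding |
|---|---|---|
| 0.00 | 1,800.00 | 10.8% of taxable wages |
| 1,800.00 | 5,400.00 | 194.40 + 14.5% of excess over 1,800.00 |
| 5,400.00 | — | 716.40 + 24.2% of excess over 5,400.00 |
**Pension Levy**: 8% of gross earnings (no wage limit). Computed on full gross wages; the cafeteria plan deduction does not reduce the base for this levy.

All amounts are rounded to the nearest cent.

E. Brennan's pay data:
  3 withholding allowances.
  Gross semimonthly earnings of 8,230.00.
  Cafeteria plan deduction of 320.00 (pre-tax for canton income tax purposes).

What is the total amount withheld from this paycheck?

1,691.82

Canton Income Tax: taxable = 8,230.00 − 320.00 − 3×400.00 = 6,710.00
  716.40 + 24.2% × (6,710.00 − 5,400.00) = 716.40 + 24.2% × 1,310.00 = 1,033.42
Pension Levy: 8% × 8,230.00 = 658.40
Total: 1,033.42 + 658.40 = 1,691.82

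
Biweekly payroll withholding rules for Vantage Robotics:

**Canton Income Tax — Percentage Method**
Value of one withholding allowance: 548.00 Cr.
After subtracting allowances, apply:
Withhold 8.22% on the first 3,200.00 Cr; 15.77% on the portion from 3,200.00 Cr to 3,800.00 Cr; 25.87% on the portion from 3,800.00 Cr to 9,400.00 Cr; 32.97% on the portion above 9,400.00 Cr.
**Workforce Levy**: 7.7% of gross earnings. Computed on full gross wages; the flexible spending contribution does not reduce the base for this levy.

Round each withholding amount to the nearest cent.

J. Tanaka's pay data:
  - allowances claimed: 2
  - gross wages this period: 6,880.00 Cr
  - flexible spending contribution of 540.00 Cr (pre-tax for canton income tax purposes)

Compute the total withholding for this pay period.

Canton Income Tax: taxable = 6,880.00 Cr − 540.00 Cr − 2×548.00 Cr = 5,244.00 Cr
  357.66 Cr + 25.87% × (5,244.00 Cr − 3,800.00 Cr) = 357.66 Cr + 25.87% × 1,444.00 Cr = 731.22 Cr
Workforce Levy: 7.7% × 6,880.00 Cr = 529.76 Cr
Total: 731.22 Cr + 529.76 Cr = 1,260.98 Cr

1,260.98 Cr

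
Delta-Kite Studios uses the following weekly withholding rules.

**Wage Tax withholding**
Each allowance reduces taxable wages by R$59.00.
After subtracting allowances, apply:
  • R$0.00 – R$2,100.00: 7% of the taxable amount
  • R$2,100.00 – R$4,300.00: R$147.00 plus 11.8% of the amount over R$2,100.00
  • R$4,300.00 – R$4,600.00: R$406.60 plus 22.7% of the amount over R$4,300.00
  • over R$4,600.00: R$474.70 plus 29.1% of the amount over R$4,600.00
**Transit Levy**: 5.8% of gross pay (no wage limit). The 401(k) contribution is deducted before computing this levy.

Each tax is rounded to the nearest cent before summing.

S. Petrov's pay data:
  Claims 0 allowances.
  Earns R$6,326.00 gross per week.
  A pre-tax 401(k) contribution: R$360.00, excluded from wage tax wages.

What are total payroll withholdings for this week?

R$1,218.24

Wage Tax: taxable = R$6,326.00 − R$360.00 = R$5,966.00
  R$474.70 + 29.1% × (R$5,966.00 − R$4,600.00) = R$474.70 + 29.1% × R$1,366.00 = R$872.21
Transit Levy: 5.8% × R$5,966.00 = R$346.03
Total: R$872.21 + R$346.03 = R$1,218.24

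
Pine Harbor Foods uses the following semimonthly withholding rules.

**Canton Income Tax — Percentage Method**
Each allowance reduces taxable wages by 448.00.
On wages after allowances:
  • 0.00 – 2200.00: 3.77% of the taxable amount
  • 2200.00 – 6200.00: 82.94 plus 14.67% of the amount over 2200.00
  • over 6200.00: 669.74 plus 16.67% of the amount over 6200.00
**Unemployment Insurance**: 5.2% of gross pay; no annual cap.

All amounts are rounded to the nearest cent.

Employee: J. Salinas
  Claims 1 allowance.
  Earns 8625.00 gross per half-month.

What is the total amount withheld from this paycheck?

1447.81

Canton Income Tax: taxable = 8625.00 − 1×448.00 = 8177.00
  669.74 + 16.67% × (8177.00 − 6200.00) = 669.74 + 16.67% × 1977.00 = 999.31
Unemployment Insurance: 5.2% × 8625.00 = 448.50
Total: 999.31 + 448.50 = 1447.81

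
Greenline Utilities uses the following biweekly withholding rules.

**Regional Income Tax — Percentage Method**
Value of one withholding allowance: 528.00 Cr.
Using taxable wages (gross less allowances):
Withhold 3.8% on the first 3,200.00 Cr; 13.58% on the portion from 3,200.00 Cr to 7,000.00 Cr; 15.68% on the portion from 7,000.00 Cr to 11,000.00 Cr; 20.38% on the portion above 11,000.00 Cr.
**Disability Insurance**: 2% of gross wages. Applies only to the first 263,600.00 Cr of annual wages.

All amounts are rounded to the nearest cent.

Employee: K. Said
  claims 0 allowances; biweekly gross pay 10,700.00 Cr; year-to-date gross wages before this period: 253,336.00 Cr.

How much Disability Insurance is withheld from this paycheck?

Disability Insurance: cap 263,600.00 Cr − YTD 253,336.00 Cr = 10,264.00 Cr subject; 2% × 10,264.00 Cr = 205.28 Cr

205.28 Cr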